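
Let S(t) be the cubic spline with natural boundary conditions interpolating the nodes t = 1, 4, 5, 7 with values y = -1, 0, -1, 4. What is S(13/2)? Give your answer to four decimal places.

With σ_i denoting the second derivative at x_i, h_i = 3, 1, 2, and Δ_i = (y_(i+1) − y_i)/h_i = 1/3, -1, 5/2:
  3·σ_0 + 8·σ_1 + 1·σ_2 = 6(Δ_1 - Δ_0) = -8
  1·σ_1 + 6·σ_2 + 2·σ_3 = 6(Δ_2 - Δ_1) = 21
Natural end conditions: σ_0 = σ_3 = 0.
Forward elimination and back-substitution give σ_0 = 0, σ_1 = -69/47, σ_2 = 176/47, σ_3 = 0.
On [5, 7], S(t) = -1 + 1/282·(t - 5) + 88/47·(t - 5)² - 44/141·(t - 5)³.
With (t - 5) = 3/2: S(13/2) = 407/188.

2.1649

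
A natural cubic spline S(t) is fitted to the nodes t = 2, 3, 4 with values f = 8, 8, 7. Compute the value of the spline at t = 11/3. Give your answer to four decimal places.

Let M_i = S''(x_i). Step sizes h_i = 1, 1; slopes of the chords Δ_i = (y_(i+1) - y_i)/h_i = 0, -1.
  1·M_0 + 4·M_1 + 1·M_2 = 6(Δ_1 - Δ_0) = -6
Natural end conditions: M_0 = M_2 = 0.
Hence M_0 = 0, M_1 = -3/2, M_2 = 0.
On [3, 4], S(t) = 8 - 1/2·(t - 3) - 3/4·(t - 3)² + 1/4·(t - 3)³.
With (t - 3) = 2/3: S(11/3) = 200/27.

7.4074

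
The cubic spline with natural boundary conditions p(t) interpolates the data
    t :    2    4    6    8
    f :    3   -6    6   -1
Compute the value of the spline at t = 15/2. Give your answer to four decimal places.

2.2656

Write M_i for p''(x_i). With h_i = 2, 2, 2 and divided differences Δ_i = -9/2, 6, -7/2, the continuity of p' gives the tridiagonal system
  2·M_0 + 8·M_1 + 2·M_2 = 6(Δ_1 - Δ_0) = 63
  2·M_1 + 8·M_2 + 2·M_3 = 6(Δ_2 - Δ_1) = -57
Natural end conditions: M_0 = M_3 = 0.
Solving the tridiagonal system: M_0 = 0, M_1 = 103/10, M_2 = -97/10, M_3 = 0.
On [6, 8], p(t) = 6 + 89/30·(t - 6) - 97/20·(t - 6)² + 97/120·(t - 6)³.
With (t - 6) = 3/2: p(15/2) = 145/64.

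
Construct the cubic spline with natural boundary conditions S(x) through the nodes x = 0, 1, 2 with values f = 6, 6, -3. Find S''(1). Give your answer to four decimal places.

Write σ_i for S''(x_i). With h_i = 1, 1 and divided differences Δ_i = 0, -9, the continuity of S' gives the tridiagonal system
  1·σ_0 + 4·σ_1 + 1·σ_2 = 6(Δ_1 - Δ_0) = -54
Natural end conditions: σ_0 = σ_2 = 0.
Solving: σ_0 = 0, σ_1 = -27/2, σ_2 = 0.

-13.5000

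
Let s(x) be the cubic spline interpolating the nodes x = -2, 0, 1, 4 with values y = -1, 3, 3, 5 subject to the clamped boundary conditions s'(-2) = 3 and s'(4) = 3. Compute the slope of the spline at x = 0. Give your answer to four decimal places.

0.6190

Put σ_i = s'' at the i-th knot. Here h = (2, 1, 3) and Δ = (2, 0, 2/3), so the interior equations h_(i-1)·σ_(i-1) + 2(h_(i-1)+h_i)·σ_i + h_i·σ_(i+1) = 6(Δ_i − Δ_(i-1)) read
  2·σ_0 + 6·σ_1 + 1·σ_2 = 6(Δ_1 - Δ_0) = -12
  1·σ_1 + 8·σ_2 + 3·σ_3 = 6(Δ_2 - Δ_1) = 4
Clamped end conditions give two more equations: 2h_0·σ_0 + h_0·σ_1 = 6(Δ_0 - s'(-2)) = -6 and h_2·σ_2 + 2h_2·σ_3 = 6(s'(4) - Δ_2) = 14.
Hence σ_0 = -13/21, σ_1 = -37/21, σ_2 = -4/21, σ_3 = 17/7.
On [0, 1], s'(x) = b_1 + 2c_1·x + 3d_1·x² with b_1 = Δ_1 - h_1(2σ_1 + σ_2)/6 = 13/21, c_1 = σ_1/2 = -37/42, d_1 = (σ_2 - σ_1)/(6h_1) = 11/42. So s'(0) = 13/21.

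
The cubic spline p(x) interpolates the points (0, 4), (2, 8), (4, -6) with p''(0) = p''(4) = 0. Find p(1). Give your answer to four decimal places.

With m_i denoting the second derivative at x_i, h_i = 2, 2, and Δ_i = (y_(i+1) − y_i)/h_i = 2, -7:
  2·m_0 + 8·m_1 + 2·m_2 = 6(Δ_1 - Δ_0) = -54
Natural end conditions: m_0 = m_2 = 0.
Solving the tridiagonal system: m_0 = 0, m_1 = -27/4, m_2 = 0.
On [0, 2], p(x) = 4 + 17/4·x + 0·x² - 9/16·x³.
With x = 1: p(1) = 123/16.

7.6875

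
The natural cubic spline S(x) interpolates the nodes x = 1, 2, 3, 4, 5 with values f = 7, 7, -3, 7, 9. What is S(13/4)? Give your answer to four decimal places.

-1.9180

With M_i denoting the second derivative at x_i, h_i = 1, 1, 1, 1, and Δ_i = (y_(i+1) − y_i)/h_i = 0, -10, 10, 2:
  1·M_0 + 4·M_1 + 1·M_2 = 6(Δ_1 - Δ_0) = -60
  1·M_1 + 4·M_2 + 1·M_3 = 6(Δ_2 - Δ_1) = 120
  1·M_2 + 4·M_3 + 1·M_4 = 6(Δ_3 - Δ_2) = -48
Natural end conditions: M_0 = M_4 = 0.
Solving the tridiagonal system: M_0 = 0, M_1 = -51/2, M_2 = 42, M_3 = -45/2, M_4 = 0.
On [3, 4], S(x) = -3 - 1/4·(x - 3) + 21·(x - 3)² - 43/4·(x - 3)³.
With (x - 3) = 1/4: S(13/4) = -491/256.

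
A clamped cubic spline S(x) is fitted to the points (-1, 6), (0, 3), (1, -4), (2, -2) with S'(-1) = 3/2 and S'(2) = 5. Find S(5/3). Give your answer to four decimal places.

With σ_i denoting the second derivative at x_i, h_i = 1, 1, 1, and Δ_i = (y_(i+1) − y_i)/h_i = -3, -7, 2:
  1·σ_0 + 4·σ_1 + 1·σ_2 = 6(Δ_1 - Δ_0) = -24
  1·σ_1 + 4·σ_2 + 1·σ_3 = 6(Δ_2 - Δ_1) = 54
Clamped end conditions give two more equations: 2h_0·σ_0 + h_0·σ_1 = 6(Δ_0 - S'(-1)) = -27 and h_2·σ_2 + 2h_2·σ_3 = 6(S'(2) - Δ_2) = 18.
Solving: σ_0 = -148/15, σ_1 = -109/15, σ_2 = 224/15, σ_3 = 23/15.
On [1, 2], S(x) = -4 - 97/30·(x - 1) + 112/15·(x - 1)² - 67/30·(x - 1)³.
With (x - 1) = 2/3: S(5/3) = -1417/405.

-3.4988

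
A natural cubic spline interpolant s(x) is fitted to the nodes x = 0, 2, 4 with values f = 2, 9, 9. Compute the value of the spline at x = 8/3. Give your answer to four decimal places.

9.6481

Put σ_i = s'' at the i-th knot. Here h = (2, 2) and Δ = (7/2, 0), so the interior equations h_(i-1)·σ_(i-1) + 2(h_(i-1)+h_i)·σ_i + h_i·σ_(i+1) = 6(Δ_i − Δ_(i-1)) read
  2·σ_0 + 8·σ_1 + 2·σ_2 = 6(Δ_1 - Δ_0) = -21
Natural end conditions: σ_0 = σ_2 = 0.
Solving: σ_0 = 0, σ_1 = -21/8, σ_2 = 0.
On [2, 4], s(x) = 9 + 7/4·(x - 2) - 21/16·(x - 2)² + 7/32·(x - 2)³.
With (x - 2) = 2/3: s(8/3) = 521/54.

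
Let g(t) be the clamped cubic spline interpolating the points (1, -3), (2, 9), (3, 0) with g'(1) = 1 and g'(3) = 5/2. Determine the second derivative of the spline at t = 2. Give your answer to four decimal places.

-64.5000

Write m_i for g''(x_i). With h_i = 1, 1 and divided differences Δ_i = 12, -9, the continuity of g' gives the tridiagonal system
  1·m_0 + 4·m_1 + 1·m_2 = 6(Δ_1 - Δ_0) = -126
Clamped end conditions give two more equations: 2h_0·m_0 + h_0·m_1 = 6(Δ_0 - g'(1)) = 66 and h_1·m_1 + 2h_1·m_2 = 6(g'(3) - Δ_1) = 69.
Solving the tridiagonal system: m_0 = 261/4, m_1 = -129/2, m_2 = 267/4.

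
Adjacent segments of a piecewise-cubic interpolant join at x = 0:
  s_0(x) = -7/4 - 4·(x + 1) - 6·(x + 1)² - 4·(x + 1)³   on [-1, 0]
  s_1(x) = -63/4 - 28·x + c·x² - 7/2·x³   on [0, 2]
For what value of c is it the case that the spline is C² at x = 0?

-18

s_0''(x) = -12 - 24·(x + 1), so s_0''(0) = -36. On the right, s_1''(0) = 2c, so c = -18.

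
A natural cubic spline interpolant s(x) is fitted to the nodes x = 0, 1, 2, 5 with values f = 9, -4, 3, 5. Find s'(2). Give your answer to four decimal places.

9.4409

Let M_i = s''(x_i). Step sizes h_i = 1, 1, 3; slopes of the chords Δ_i = (y_(i+1) - y_i)/h_i = -13, 7, 2/3.
  1·M_0 + 4·M_1 + 1·M_2 = 6(Δ_1 - Δ_0) = 120
  1·M_1 + 8·M_2 + 3·M_3 = 6(Δ_2 - Δ_1) = -38
Natural end conditions: M_0 = M_3 = 0.
Solving the tridiagonal system: M_0 = 0, M_1 = 998/31, M_2 = -272/31, M_3 = 0.
On [2, 5], s'(x) = b_2 + 2c_2·(x - 2) + 3d_2·(x - 2)² with b_2 = Δ_2 - h_2(2M_2 + M_3)/6 = 878/93, c_2 = M_2/2 = -136/31, d_2 = (M_3 - M_2)/(6h_2) = 136/279. So s'(2) = 878/93.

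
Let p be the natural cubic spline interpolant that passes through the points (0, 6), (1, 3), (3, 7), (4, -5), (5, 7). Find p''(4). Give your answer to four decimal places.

Write M_i for p''(x_i). With h_i = 1, 2, 1, 1 and divided differences Δ_i = -3, 2, -12, 12, the continuity of p' gives the tridiagonal system
  1·M_0 + 6·M_1 + 2·M_2 = 6(Δ_1 - Δ_0) = 30
  2·M_1 + 6·M_2 + 1·M_3 = 6(Δ_2 - Δ_1) = -84
  1·M_2 + 4·M_3 + 1·M_4 = 6(Δ_3 - Δ_2) = 144
Natural end conditions: M_0 = M_4 = 0.
Forward elimination and back-substitution give M_0 = 0, M_1 = 825/61, M_2 = -1560/61, M_3 = 2586/61, M_4 = 0.

42.3934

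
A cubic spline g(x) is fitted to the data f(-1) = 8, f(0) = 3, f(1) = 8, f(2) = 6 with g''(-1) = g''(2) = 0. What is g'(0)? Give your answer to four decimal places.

Write σ_i for g''(x_i). With h_i = 1, 1, 1 and divided differences Δ_i = -5, 5, -2, the continuity of g' gives the tridiagonal system
  1·σ_0 + 4·σ_1 + 1·σ_2 = 6(Δ_1 - Δ_0) = 60
  1·σ_1 + 4·σ_2 + 1·σ_3 = 6(Δ_2 - Δ_1) = -42
Natural end conditions: σ_0 = σ_3 = 0.
Solving: σ_0 = 0, σ_1 = 94/5, σ_2 = -76/5, σ_3 = 0.
On [0, 1], g'(x) = b_1 + 2c_1·x + 3d_1·x² with b_1 = Δ_1 - h_1(2σ_1 + σ_2)/6 = 19/15, c_1 = σ_1/2 = 47/5, d_1 = (σ_2 - σ_1)/(6h_1) = -17/3. So g'(0) = 19/15.

1.2667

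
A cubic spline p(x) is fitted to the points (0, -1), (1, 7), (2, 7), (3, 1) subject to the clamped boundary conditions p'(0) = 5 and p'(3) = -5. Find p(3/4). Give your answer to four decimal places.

5.1500

Write m_i for p''(x_i). With h_i = 1, 1, 1 and divided differences Δ_i = 8, 0, -6, the continuity of p' gives the tridiagonal system
  1·m_0 + 4·m_1 + 1·m_2 = 6(Δ_1 - Δ_0) = -48
  1·m_1 + 4·m_2 + 1·m_3 = 6(Δ_2 - Δ_1) = -36
Clamped end conditions give two more equations: 2h_0·m_0 + h_0·m_1 = 6(Δ_0 - p'(0)) = 18 and h_2·m_2 + 2h_2·m_3 = 6(p'(3) - Δ_2) = 6.
Forward elimination and back-substitution give m_0 = 242/15, m_1 = -214/15, m_2 = -106/15, m_3 = 98/15.
On [0, 1], p(x) = -1 + 5·x + 121/15·x² - 76/15·x³.
With x = 3/4: p(3/4) = 103/20.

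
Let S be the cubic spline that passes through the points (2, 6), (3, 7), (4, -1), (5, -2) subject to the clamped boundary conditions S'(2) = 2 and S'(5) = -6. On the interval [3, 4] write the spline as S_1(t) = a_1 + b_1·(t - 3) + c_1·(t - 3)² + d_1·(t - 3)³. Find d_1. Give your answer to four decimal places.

7.2000

Write M_i for S''(x_i). With h_i = 1, 1, 1 and divided differences Δ_i = 1, -8, -1, the continuity of S' gives the tridiagonal system
  1·M_0 + 4·M_1 + 1·M_2 = 6(Δ_1 - Δ_0) = -54
  1·M_1 + 4·M_2 + 1·M_3 = 6(Δ_2 - Δ_1) = 42
Clamped end conditions give two more equations: 2h_0·M_0 + h_0·M_1 = 6(Δ_0 - S'(2)) = -6 and h_2·M_2 + 2h_2·M_3 = 6(S'(5) - Δ_2) = -30.
Solving: M_0 = 112/15, M_1 = -314/15, M_2 = 334/15, M_3 = -392/15.
On [3, 4], with S_1(t) = a_1 + b_1·(t - 3) + c_1·(t - 3)² + d_1·(t - 3)³: c_1 = M_1/2 = -157/15, d_1 = (M_2 - M_1)/(6h_1) = 36/5, b_1 = Δ_1 - h_1(2M_1 + M_2)/6 = -71/15.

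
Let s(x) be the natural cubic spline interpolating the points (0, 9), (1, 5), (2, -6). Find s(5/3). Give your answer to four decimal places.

Put M_i = s'' at the i-th knot. Here h = (1, 1) and Δ = (-4, -11), so the interior equations h_(i-1)·M_(i-1) + 2(h_(i-1)+h_i)·M_i + h_i·M_(i+1) = 6(Δ_i − Δ_(i-1)) read
  1·M_0 + 4·M_1 + 1·M_2 = 6(Δ_1 - Δ_0) = -42
Natural end conditions: M_0 = M_2 = 0.
Hence M_0 = 0, M_1 = -21/2, M_2 = 0.
On [1, 2], s(x) = 5 - 15/2·(x - 1) - 21/4·(x - 1)² + 7/4·(x - 1)³.
With (x - 1) = 2/3: s(5/3) = -49/27.

-1.8148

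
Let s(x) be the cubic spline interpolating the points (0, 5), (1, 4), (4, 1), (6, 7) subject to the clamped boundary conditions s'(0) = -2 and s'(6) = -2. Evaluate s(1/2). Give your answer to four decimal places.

Let m_i = s''(x_i). Step sizes h_i = 1, 3, 2; slopes of the chords Δ_i = (y_(i+1) - y_i)/h_i = -1, -1, 3.
  1·m_0 + 8·m_1 + 3·m_2 = 6(Δ_1 - Δ_0) = 0
  3·m_1 + 10·m_2 + 2·m_3 = 6(Δ_2 - Δ_1) = 24
Clamped end conditions give two more equations: 2h_0·m_0 + h_0·m_1 = 6(Δ_0 - s'(0)) = 6 and h_2·m_2 + 2h_2·m_3 = 6(s'(6) - Δ_2) = -30.
Forward elimination and back-substitution give m_0 = 55/13, m_1 = -32/13, m_2 = 67/13, m_3 = -131/13.
On [0, 1], s(x) = 5 - 2·x + 55/26·x² - 29/26·x³.
With x = 1/2: s(1/2) = 913/208.

4.3894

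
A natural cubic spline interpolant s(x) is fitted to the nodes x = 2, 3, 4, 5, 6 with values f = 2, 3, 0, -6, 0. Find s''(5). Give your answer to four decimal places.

20.1429

With m_i denoting the second derivative at x_i, h_i = 1, 1, 1, 1, and Δ_i = (y_(i+1) − y_i)/h_i = 1, -3, -6, 6:
  1·m_0 + 4·m_1 + 1·m_2 = 6(Δ_1 - Δ_0) = -24
  1·m_1 + 4·m_2 + 1·m_3 = 6(Δ_2 - Δ_1) = -18
  1·m_2 + 4·m_3 + 1·m_4 = 6(Δ_3 - Δ_2) = 72
Natural end conditions: m_0 = m_4 = 0.
Hence m_0 = 0, m_1 = -27/7, m_2 = -60/7, m_3 = 141/7, m_4 = 0.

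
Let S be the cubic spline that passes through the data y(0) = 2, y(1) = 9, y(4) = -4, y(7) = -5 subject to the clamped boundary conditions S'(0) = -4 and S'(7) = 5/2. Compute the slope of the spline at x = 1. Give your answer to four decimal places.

8.5323

Write m_i for S''(x_i). With h_i = 1, 3, 3 and divided differences Δ_i = 7, -13/3, -1/3, the continuity of S' gives the tridiagonal system
  1·m_0 + 8·m_1 + 3·m_2 = 6(Δ_1 - Δ_0) = -68
  3·m_1 + 12·m_2 + 3·m_3 = 6(Δ_2 - Δ_1) = 24
Clamped end conditions give two more equations: 2h_0·m_0 + h_0·m_1 = 6(Δ_0 - S'(0)) = 66 and h_2·m_2 + 2h_2·m_3 = 6(S'(7) - Δ_2) = 17.
Forward elimination and back-substitution give m_0 = 1269/31, m_1 = -492/31, m_2 = 559/93, m_3 = -16/93.
On [1, 4], S'(x) = b_1 + 2c_1·(x - 1) + 3d_1·(x - 1)² with b_1 = Δ_1 - h_1(2m_1 + m_2)/6 = 529/62, c_1 = m_1/2 = -246/31, d_1 = (m_2 - m_1)/(6h_1) = 2035/1674. So S'(1) = 529/62.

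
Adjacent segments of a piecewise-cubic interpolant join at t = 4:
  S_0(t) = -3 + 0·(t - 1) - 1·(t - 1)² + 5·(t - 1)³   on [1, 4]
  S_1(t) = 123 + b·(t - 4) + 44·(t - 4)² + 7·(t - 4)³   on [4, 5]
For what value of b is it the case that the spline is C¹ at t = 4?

129

S_0'(t) = 0 - 2·(t - 1) + 15·(t - 1)², so S_0'(4) = 129. On the right, S_1'(4) = b, so b = 129.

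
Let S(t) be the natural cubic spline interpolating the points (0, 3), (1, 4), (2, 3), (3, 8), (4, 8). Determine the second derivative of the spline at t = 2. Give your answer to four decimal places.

With M_i denoting the second derivative at x_i, h_i = 1, 1, 1, 1, and Δ_i = (y_(i+1) − y_i)/h_i = 1, -1, 5, 0:
  1·M_0 + 4·M_1 + 1·M_2 = 6(Δ_1 - Δ_0) = -12
  1·M_1 + 4·M_2 + 1·M_3 = 6(Δ_2 - Δ_1) = 36
  1·M_2 + 4·M_3 + 1·M_4 = 6(Δ_3 - Δ_2) = -30
Natural end conditions: M_0 = M_4 = 0.
Hence M_0 = 0, M_1 = -177/28, M_2 = 93/7, M_3 = -303/28, M_4 = 0.

13.2857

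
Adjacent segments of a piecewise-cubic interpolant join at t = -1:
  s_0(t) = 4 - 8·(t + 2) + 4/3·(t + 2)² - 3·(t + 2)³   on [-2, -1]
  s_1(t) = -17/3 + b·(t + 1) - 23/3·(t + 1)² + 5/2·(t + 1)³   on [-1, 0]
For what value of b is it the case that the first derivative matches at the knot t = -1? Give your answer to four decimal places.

-14.3333

s_0'(t) = -8 + 8/3·(t + 2) - 9·(t + 2)², so s_0'(-1) = -43/3. On the right, s_1'(-1) = b, so b = -43/3.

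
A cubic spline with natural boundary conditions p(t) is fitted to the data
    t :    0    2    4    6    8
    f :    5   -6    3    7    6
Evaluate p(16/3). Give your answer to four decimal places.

Write M_i for p''(x_i). With h_i = 2, 2, 2, 2 and divided differences Δ_i = -11/2, 9/2, 2, -1/2, the continuity of p' gives the tridiagonal system
  2·M_0 + 8·M_1 + 2·M_2 = 6(Δ_1 - Δ_0) = 60
  2·M_1 + 8·M_2 + 2·M_3 = 6(Δ_2 - Δ_1) = -15
  2·M_2 + 8·M_3 + 2·M_4 = 6(Δ_3 - Δ_2) = -15
Natural end conditions: M_0 = M_4 = 0.
Hence M_0 = 0, M_1 = 135/16, M_2 = -15/4, M_3 = -15/16, M_4 = 0.
On [4, 6], p(t) = 3 + 77/16·(t - 4) - 15/8·(t - 4)² + 15/64·(t - 4)³.
With (t - 4) = 4/3: p(16/3) = 239/36.

6.6389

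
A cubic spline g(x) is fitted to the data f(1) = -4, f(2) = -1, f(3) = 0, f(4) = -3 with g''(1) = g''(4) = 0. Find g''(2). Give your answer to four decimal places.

-1.6000

With M_i denoting the second derivative at x_i, h_i = 1, 1, 1, and Δ_i = (y_(i+1) − y_i)/h_i = 3, 1, -3:
  1·M_0 + 4·M_1 + 1·M_2 = 6(Δ_1 - Δ_0) = -12
  1·M_1 + 4·M_2 + 1·M_3 = 6(Δ_2 - Δ_1) = -24
Natural end conditions: M_0 = M_3 = 0.
Forward elimination and back-substitution give M_0 = 0, M_1 = -8/5, M_2 = -28/5, M_3 = 0.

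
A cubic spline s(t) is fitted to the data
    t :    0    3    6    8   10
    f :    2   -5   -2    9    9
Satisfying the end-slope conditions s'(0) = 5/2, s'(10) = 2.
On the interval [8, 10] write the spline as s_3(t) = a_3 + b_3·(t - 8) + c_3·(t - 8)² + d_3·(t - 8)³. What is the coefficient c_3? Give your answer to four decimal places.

Write M_i for s''(x_i). With h_i = 3, 3, 2, 2 and divided differences Δ_i = -7/3, 1, 11/2, 0, the continuity of s' gives the tridiagonal system
  3·M_0 + 12·M_1 + 3·M_2 = 6(Δ_1 - Δ_0) = 20
  3·M_1 + 10·M_2 + 2·M_3 = 6(Δ_2 - Δ_1) = 27
  2·M_2 + 8·M_3 + 2·M_4 = 6(Δ_3 - Δ_2) = -33
Clamped end conditions give two more equations: 2h_0·M_0 + h_0·M_1 = 6(Δ_0 - s'(0)) = -29 and h_3·M_3 + 2h_3·M_4 = 6(s'(10) - Δ_3) = 12.
Solving the tridiagonal system: M_0 = -1261/210, M_1 = 82/35, M_2 = 33/10, M_3 = -228/35, M_4 = 219/35.
On [8, 10], with s_3(t) = a_3 + b_3·(t - 8) + c_3·(t - 8)² + d_3·(t - 8)³: c_3 = M_3/2 = -114/35, d_3 = (M_4 - M_3)/(6h_3) = 149/140, b_3 = Δ_3 - h_3(2M_3 + M_4)/6 = 79/35.

-3.2571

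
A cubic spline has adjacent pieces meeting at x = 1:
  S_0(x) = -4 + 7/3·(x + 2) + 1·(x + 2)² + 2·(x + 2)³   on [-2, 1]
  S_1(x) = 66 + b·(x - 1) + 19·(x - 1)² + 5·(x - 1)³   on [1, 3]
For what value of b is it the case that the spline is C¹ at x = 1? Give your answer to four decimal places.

62.3333

S_0'(x) = 7/3 + 2·(x + 2) + 6·(x + 2)², so S_0'(1) = 187/3. On the right, S_1'(1) = b, so b = 187/3.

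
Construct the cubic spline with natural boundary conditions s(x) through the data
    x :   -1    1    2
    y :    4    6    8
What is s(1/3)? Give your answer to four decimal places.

5.0864

With M_i denoting the second derivative at x_i, h_i = 2, 1, and Δ_i = (y_(i+1) − y_i)/h_i = 1, 2:
  2·M_0 + 6·M_1 + 1·M_2 = 6(Δ_1 - Δ_0) = 6
Natural end conditions: M_0 = M_2 = 0.
Solving: M_0 = 0, M_1 = 1, M_2 = 0.
On [-1, 1], s(x) = 4 + 2/3·(x + 1) + 0·(x + 1)² + 1/12·(x + 1)³.
With (x + 1) = 4/3: s(1/3) = 412/81.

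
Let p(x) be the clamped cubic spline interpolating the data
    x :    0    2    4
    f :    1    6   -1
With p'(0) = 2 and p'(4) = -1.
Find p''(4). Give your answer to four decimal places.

7.5000

With M_i denoting the second derivative at x_i, h_i = 2, 2, and Δ_i = (y_(i+1) − y_i)/h_i = 5/2, -7/2:
  2·M_0 + 8·M_1 + 2·M_2 = 6(Δ_1 - Δ_0) = -36
Clamped end conditions give two more equations: 2h_0·M_0 + h_0·M_1 = 6(Δ_0 - p'(0)) = 3 and h_1·M_1 + 2h_1·M_2 = 6(p'(4) - Δ_1) = 15.
Solving: M_0 = 9/2, M_1 = -15/2, M_2 = 15/2.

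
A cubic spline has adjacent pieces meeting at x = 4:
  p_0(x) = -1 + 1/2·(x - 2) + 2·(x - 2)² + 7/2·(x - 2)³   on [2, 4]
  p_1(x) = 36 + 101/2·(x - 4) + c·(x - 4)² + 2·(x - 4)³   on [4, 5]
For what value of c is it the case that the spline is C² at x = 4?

p_0''(x) = 4 + 21·(x - 2), so p_0''(4) = 46. On the right, p_1''(4) = 2c, so c = 23.

23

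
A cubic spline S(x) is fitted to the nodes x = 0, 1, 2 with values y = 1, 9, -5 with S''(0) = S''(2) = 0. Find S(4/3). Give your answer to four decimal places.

Write m_i for S''(x_i). With h_i = 1, 1 and divided differences Δ_i = 8, -14, the continuity of S' gives the tridiagonal system
  1·m_0 + 4·m_1 + 1·m_2 = 6(Δ_1 - Δ_0) = -132
Natural end conditions: m_0 = m_2 = 0.
Forward elimination and back-substitution give m_0 = 0, m_1 = -33, m_2 = 0.
On [1, 2], S(x) = 9 - 3·(x - 1) - 33/2·(x - 1)² + 11/2·(x - 1)³.
With (x - 1) = 1/3: S(4/3) = 172/27.

6.3704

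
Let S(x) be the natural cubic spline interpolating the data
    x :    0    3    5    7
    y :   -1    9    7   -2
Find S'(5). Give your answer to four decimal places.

-3.1140

Put M_i = S'' at the i-th knot. Here h = (3, 2, 2) and Δ = (10/3, -1, -9/2), so the interior equations h_(i-1)·M_(i-1) + 2(h_(i-1)+h_i)·M_i + h_i·M_(i+1) = 6(Δ_i − Δ_(i-1)) read
  3·M_0 + 10·M_1 + 2·M_2 = 6(Δ_1 - Δ_0) = -26
  2·M_1 + 8·M_2 + 2·M_3 = 6(Δ_2 - Δ_1) = -21
Natural end conditions: M_0 = M_3 = 0.
Solving the tridiagonal system: M_0 = 0, M_1 = -83/38, M_2 = -79/38, M_3 = 0.
On [5, 7], S'(x) = b_2 + 2c_2·(x - 5) + 3d_2·(x - 5)² with b_2 = Δ_2 - h_2(2M_2 + M_3)/6 = -355/114, c_2 = M_2/2 = -79/76, d_2 = (M_3 - M_2)/(6h_2) = 79/456. So S'(5) = -355/114.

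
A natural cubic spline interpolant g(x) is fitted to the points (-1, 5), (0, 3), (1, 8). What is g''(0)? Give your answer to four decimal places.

10.5000

Let m_i = g''(x_i). Step sizes h_i = 1, 1; slopes of the chords Δ_i = (y_(i+1) - y_i)/h_i = -2, 5.
  1·m_0 + 4·m_1 + 1·m_2 = 6(Δ_1 - Δ_0) = 42
Natural end conditions: m_0 = m_2 = 0.
Forward elimination and back-substitution give m_0 = 0, m_1 = 21/2, m_2 = 0.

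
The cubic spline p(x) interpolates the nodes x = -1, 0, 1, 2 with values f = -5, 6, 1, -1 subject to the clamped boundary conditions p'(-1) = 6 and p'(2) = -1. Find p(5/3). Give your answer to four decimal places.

With M_i denoting the second derivative at x_i, h_i = 1, 1, 1, and Δ_i = (y_(i+1) − y_i)/h_i = 11, -5, -2:
  1·M_0 + 4·M_1 + 1·M_2 = 6(Δ_1 - Δ_0) = -96
  1·M_1 + 4·M_2 + 1·M_3 = 6(Δ_2 - Δ_1) = 18
Clamped end conditions give two more equations: 2h_0·M_0 + h_0·M_1 = 6(Δ_0 - p'(-1)) = 30 and h_2·M_2 + 2h_2·M_3 = 6(p'(2) - Δ_2) = 6.
Solving the tridiagonal system: M_0 = 494/15, M_1 = -538/15, M_2 = 218/15, M_3 = -64/15.
On [1, 2], p(x) = 1 - 92/15·(x - 1) + 109/15·(x - 1)² - 47/15·(x - 1)³.
With (x - 1) = 2/3: p(5/3) = -319/405.

-0.7877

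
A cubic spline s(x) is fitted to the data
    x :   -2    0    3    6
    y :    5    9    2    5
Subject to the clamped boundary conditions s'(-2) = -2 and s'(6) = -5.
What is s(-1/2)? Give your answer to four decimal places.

Write σ_i for s''(x_i). With h_i = 2, 3, 3 and divided differences Δ_i = 2, -7/3, 1, the continuity of s' gives the tridiagonal system
  2·σ_0 + 10·σ_1 + 3·σ_2 = 6(Δ_1 - Δ_0) = -26
  3·σ_1 + 12·σ_2 + 3·σ_3 = 6(Δ_2 - Δ_1) = 20
Clamped end conditions give two more equations: 2h_0·σ_0 + h_0·σ_1 = 6(Δ_0 - s'(-2)) = 24 and h_2·σ_2 + 2h_2·σ_3 = 6(s'(6) - Δ_2) = -36.
Hence σ_0 = 9, σ_1 = -6, σ_2 = 16/3, σ_3 = -26/3.
On [-2, 0], s(x) = 5 - 2·(x + 2) + 9/2·(x + 2)² - 5/4·(x + 2)³.
With (x + 2) = 3/2: s(-1/2) = 253/32.

7.9063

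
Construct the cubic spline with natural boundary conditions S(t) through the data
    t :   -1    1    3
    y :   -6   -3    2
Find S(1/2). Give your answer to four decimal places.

Put M_i = S'' at the i-th knot. Here h = (2, 2) and Δ = (3/2, 5/2), so the interior equations h_(i-1)·M_(i-1) + 2(h_(i-1)+h_i)·M_i + h_i·M_(i+1) = 6(Δ_i − Δ_(i-1)) read
  2·M_0 + 8·M_1 + 2·M_2 = 6(Δ_1 - Δ_0) = 6
Natural end conditions: M_0 = M_2 = 0.
Solving the tridiagonal system: M_0 = 0, M_1 = 3/4, M_2 = 0.
On [-1, 1], S(t) = -6 + 5/4·(t + 1) + 0·(t + 1)² + 1/16·(t + 1)³.
With (t + 1) = 3/2: S(1/2) = -501/128.

-3.9141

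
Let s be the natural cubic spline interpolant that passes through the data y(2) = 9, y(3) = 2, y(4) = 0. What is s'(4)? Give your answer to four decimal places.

-0.7500

With M_i denoting the second derivative at x_i, h_i = 1, 1, and Δ_i = (y_(i+1) − y_i)/h_i = -7, -2:
  1·M_0 + 4·M_1 + 1·M_2 = 6(Δ_1 - Δ_0) = 30
Natural end conditions: M_0 = M_2 = 0.
Hence M_0 = 0, M_1 = 15/2, M_2 = 0.
On [3, 4], s'(t) = b_1 + 2c_1·(t - 3) + 3d_1·(t - 3)² with b_1 = Δ_1 - h_1(2M_1 + M_2)/6 = -9/2, c_1 = M_1/2 = 15/4, d_1 = (M_2 - M_1)/(6h_1) = -5/4. So s'(4) = -3/4.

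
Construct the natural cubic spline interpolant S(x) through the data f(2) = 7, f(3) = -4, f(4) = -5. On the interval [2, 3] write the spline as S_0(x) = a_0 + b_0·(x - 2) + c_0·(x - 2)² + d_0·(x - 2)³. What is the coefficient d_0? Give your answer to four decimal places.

Put M_i = S'' at the i-th knot. Here h = (1, 1) and Δ = (-11, -1), so the interior equations h_(i-1)·M_(i-1) + 2(h_(i-1)+h_i)·M_i + h_i·M_(i+1) = 6(Δ_i − Δ_(i-1)) read
  1·M_0 + 4·M_1 + 1·M_2 = 6(Δ_1 - Δ_0) = 60
Natural end conditions: M_0 = M_2 = 0.
Forward elimination and back-substitution give M_0 = 0, M_1 = 15, M_2 = 0.
On [2, 3], with S_0(x) = a_0 + b_0·(x - 2) + c_0·(x - 2)² + d_0·(x - 2)³: c_0 = M_0/2 = 0, d_0 = (M_1 - M_0)/(6h_0) = 5/2, b_0 = Δ_0 - h_0(2M_0 + M_1)/6 = -27/2.

2.5000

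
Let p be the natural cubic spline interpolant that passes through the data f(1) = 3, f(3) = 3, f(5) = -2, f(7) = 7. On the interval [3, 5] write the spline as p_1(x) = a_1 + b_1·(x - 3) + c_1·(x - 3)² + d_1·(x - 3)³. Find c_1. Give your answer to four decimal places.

Put M_i = p'' at the i-th knot. Here h = (2, 2, 2) and Δ = (0, -5/2, 9/2), so the interior equations h_(i-1)·M_(i-1) + 2(h_(i-1)+h_i)·M_i + h_i·M_(i+1) = 6(Δ_i − Δ_(i-1)) read
  2·M_0 + 8·M_1 + 2·M_2 = 6(Δ_1 - Δ_0) = -15
  2·M_1 + 8·M_2 + 2·M_3 = 6(Δ_2 - Δ_1) = 42
Natural end conditions: M_0 = M_3 = 0.
Forward elimination and back-substitution give M_0 = 0, M_1 = -17/5, M_2 = 61/10, M_3 = 0.
On [3, 5], with p_1(x) = a_1 + b_1·(x - 3) + c_1·(x - 3)² + d_1·(x - 3)³: c_1 = M_1/2 = -17/10, d_1 = (M_2 - M_1)/(6h_1) = 19/24, b_1 = Δ_1 - h_1(2M_1 + M_2)/6 = -34/15.

-1.7000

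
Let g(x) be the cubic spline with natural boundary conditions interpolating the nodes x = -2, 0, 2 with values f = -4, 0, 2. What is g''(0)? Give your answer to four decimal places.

-0.7500

Write M_i for g''(x_i). With h_i = 2, 2 and divided differences Δ_i = 2, 1, the continuity of g' gives the tridiagonal system
  2·M_0 + 8·M_1 + 2·M_2 = 6(Δ_1 - Δ_0) = -6
Natural end conditions: M_0 = M_2 = 0.
Forward elimination and back-substitution give M_0 = 0, M_1 = -3/4, M_2 = 0.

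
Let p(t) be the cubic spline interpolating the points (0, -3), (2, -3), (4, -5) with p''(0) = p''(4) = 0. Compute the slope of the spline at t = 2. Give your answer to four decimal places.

-0.5000

With m_i denoting the second derivative at x_i, h_i = 2, 2, and Δ_i = (y_(i+1) − y_i)/h_i = 0, -1:
  2·m_0 + 8·m_1 + 2·m_2 = 6(Δ_1 - Δ_0) = -6
Natural end conditions: m_0 = m_2 = 0.
Forward elimination and back-substitution give m_0 = 0, m_1 = -3/4, m_2 = 0.
On [2, 4], p'(t) = b_1 + 2c_1·(t - 2) + 3d_1·(t - 2)² with b_1 = Δ_1 - h_1(2m_1 + m_2)/6 = -1/2, c_1 = m_1/2 = -3/8, d_1 = (m_2 - m_1)/(6h_1) = 1/16. So p'(2) = -1/2.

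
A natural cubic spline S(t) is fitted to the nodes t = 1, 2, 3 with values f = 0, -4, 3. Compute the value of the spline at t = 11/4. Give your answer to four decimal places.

Put m_i = S'' at the i-th knot. Here h = (1, 1) and Δ = (-4, 7), so the interior equations h_(i-1)·m_(i-1) + 2(h_(i-1)+h_i)·m_i + h_i·m_(i+1) = 6(Δ_i − Δ_(i-1)) read
  1·m_0 + 4·m_1 + 1·m_2 = 6(Δ_1 - Δ_0) = 66
Natural end conditions: m_0 = m_2 = 0.
Solving: m_0 = 0, m_1 = 33/2, m_2 = 0.
On [2, 3], S(t) = -4 + 3/2·(t - 2) + 33/4·(t - 2)² - 11/4·(t - 2)³.
With (t - 2) = 3/4: S(11/4) = 155/256.

0.6055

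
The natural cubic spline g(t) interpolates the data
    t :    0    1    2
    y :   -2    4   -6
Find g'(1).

Put σ_i = g'' at the i-th knot. Here h = (1, 1) and Δ = (6, -10), so the interior equations h_(i-1)·σ_(i-1) + 2(h_(i-1)+h_i)·σ_i + h_i·σ_(i+1) = 6(Δ_i − Δ_(i-1)) read
  1·σ_0 + 4·σ_1 + 1·σ_2 = 6(Δ_1 - Δ_0) = -96
Natural end conditions: σ_0 = σ_2 = 0.
Hence σ_0 = 0, σ_1 = -24, σ_2 = 0.
On [1, 2], g'(t) = b_1 + 2c_1·(t - 1) + 3d_1·(t - 1)² with b_1 = Δ_1 - h_1(2σ_1 + σ_2)/6 = -2, c_1 = σ_1/2 = -12, d_1 = (σ_2 - σ_1)/(6h_1) = 4. So g'(1) = -2.

-2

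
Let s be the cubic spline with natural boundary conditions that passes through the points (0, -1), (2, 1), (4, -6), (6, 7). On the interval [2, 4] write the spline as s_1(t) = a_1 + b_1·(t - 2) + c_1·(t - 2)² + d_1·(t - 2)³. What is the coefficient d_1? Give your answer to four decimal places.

Put σ_i = s'' at the i-th knot. Here h = (2, 2, 2) and Δ = (1, -7/2, 13/2), so the interior equations h_(i-1)·σ_(i-1) + 2(h_(i-1)+h_i)·σ_i + h_i·σ_(i+1) = 6(Δ_i − Δ_(i-1)) read
  2·σ_0 + 8·σ_1 + 2·σ_2 = 6(Δ_1 - Δ_0) = -27
  2·σ_1 + 8·σ_2 + 2·σ_3 = 6(Δ_2 - Δ_1) = 60
Natural end conditions: σ_0 = σ_3 = 0.
Solving: σ_0 = 0, σ_1 = -28/5, σ_2 = 89/10, σ_3 = 0.
On [2, 4], with s_1(t) = a_1 + b_1·(t - 2) + c_1·(t - 2)² + d_1·(t - 2)³: c_1 = σ_1/2 = -14/5, d_1 = (σ_2 - σ_1)/(6h_1) = 29/24, b_1 = Δ_1 - h_1(2σ_1 + σ_2)/6 = -41/15.

1.2083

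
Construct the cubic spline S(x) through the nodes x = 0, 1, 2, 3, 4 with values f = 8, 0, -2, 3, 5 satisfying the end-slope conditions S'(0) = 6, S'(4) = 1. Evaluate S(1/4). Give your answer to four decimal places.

8.0592

Let M_i = S''(x_i). Step sizes h_i = 1, 1, 1, 1; slopes of the chords Δ_i = (y_(i+1) - y_i)/h_i = -8, -2, 5, 2.
  1·M_0 + 4·M_1 + 1·M_2 = 6(Δ_1 - Δ_0) = 36
  1·M_1 + 4·M_2 + 1·M_3 = 6(Δ_2 - Δ_1) = 42
  1·M_2 + 4·M_3 + 1·M_4 = 6(Δ_3 - Δ_2) = -18
Clamped end conditions give two more equations: 2h_0·M_0 + h_0·M_1 = 6(Δ_0 - S'(0)) = -84 and h_3·M_3 + 2h_3·M_4 = 6(S'(4) - Δ_3) = -6.
Forward elimination and back-substitution give M_0 = -365/7, M_1 = 142/7, M_2 = 7, M_3 = -44/7, M_4 = 1/7.
On [0, 1], S(x) = 8 + 6·x - 365/14·x² + 169/14·x³.
With x = 1/4: S(1/4) = 7221/896.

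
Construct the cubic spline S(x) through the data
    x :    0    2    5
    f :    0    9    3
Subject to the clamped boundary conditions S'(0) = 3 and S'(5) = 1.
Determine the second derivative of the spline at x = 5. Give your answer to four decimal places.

6.5000

With M_i denoting the second derivative at x_i, h_i = 2, 3, and Δ_i = (y_(i+1) − y_i)/h_i = 9/2, -2:
  2·M_0 + 10·M_1 + 3·M_2 = 6(Δ_1 - Δ_0) = -39
Clamped end conditions give two more equations: 2h_0·M_0 + h_0·M_1 = 6(Δ_0 - S'(0)) = 9 and h_1·M_1 + 2h_1·M_2 = 6(S'(5) - Δ_1) = 18.
Hence M_0 = 23/4, M_1 = -7, M_2 = 13/2.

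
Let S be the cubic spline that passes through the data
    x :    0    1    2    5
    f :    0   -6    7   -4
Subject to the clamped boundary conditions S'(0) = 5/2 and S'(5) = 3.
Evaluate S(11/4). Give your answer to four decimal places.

Let M_i = S''(x_i). Step sizes h_i = 1, 1, 3; slopes of the chords Δ_i = (y_(i+1) - y_i)/h_i = -6, 13, -11/3.
  1·M_0 + 4·M_1 + 1·M_2 = 6(Δ_1 - Δ_0) = 114
  1·M_1 + 8·M_2 + 3·M_3 = 6(Δ_2 - Δ_1) = -100
Clamped end conditions give two more equations: 2h_0·M_0 + h_0·M_1 = 6(Δ_0 - S'(0)) = -51 and h_2·M_2 + 2h_2·M_3 = 6(S'(5) - Δ_2) = 40.
Solving: M_0 = -1424/29, M_1 = 1369/29, M_2 = -746/29, M_3 = 1699/87.
On [2, 5], S(x) = 7 + 713/58·(x - 2) - 373/29·(x - 2)² + 3937/1566·(x - 2)³.
With (x - 2) = 3/4: S(11/4) = 37289/3712.

10.0455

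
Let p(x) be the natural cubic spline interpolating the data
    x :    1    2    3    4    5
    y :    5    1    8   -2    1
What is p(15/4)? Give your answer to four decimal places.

0.4347

Write M_i for p''(x_i). With h_i = 1, 1, 1, 1 and divided differences Δ_i = -4, 7, -10, 3, the continuity of p' gives the tridiagonal system
  1·M_0 + 4·M_1 + 1·M_2 = 6(Δ_1 - Δ_0) = 66
  1·M_1 + 4·M_2 + 1·M_3 = 6(Δ_2 - Δ_1) = -102
  1·M_2 + 4·M_3 + 1·M_4 = 6(Δ_3 - Δ_2) = 78
Natural end conditions: M_0 = M_4 = 0.
Solving: M_0 = 0, M_1 = 369/14, M_2 = -276/7, M_3 = 411/14, M_4 = 0.
On [3, 4], p(x) = 8 - 7/4·(x - 3) - 138/7·(x - 3)² + 321/28·(x - 3)³.
With (x - 3) = 3/4: p(15/4) = 779/1792.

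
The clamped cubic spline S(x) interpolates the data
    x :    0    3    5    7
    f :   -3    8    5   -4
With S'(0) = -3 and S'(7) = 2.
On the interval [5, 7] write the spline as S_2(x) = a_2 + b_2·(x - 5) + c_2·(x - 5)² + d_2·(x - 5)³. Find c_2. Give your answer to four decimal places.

Let M_i = S''(x_i). Step sizes h_i = 3, 2, 2; slopes of the chords Δ_i = (y_(i+1) - y_i)/h_i = 11/3, -3/2, -9/2.
  3·M_0 + 10·M_1 + 2·M_2 = 6(Δ_1 - Δ_0) = -31
  2·M_1 + 8·M_2 + 2·M_3 = 6(Δ_2 - Δ_1) = -18
Clamped end conditions give two more equations: 2h_0·M_0 + h_0·M_1 = 6(Δ_0 - S'(0)) = 40 and h_2·M_2 + 2h_2·M_3 = 6(S'(7) - Δ_2) = 39.
Hence M_0 = 1022/111, M_1 = -188/37, M_2 = -289/74, M_3 = 433/37.
On [5, 7], with S_2(x) = a_2 + b_2·(x - 5) + c_2·(x - 5)² + d_2·(x - 5)³: c_2 = M_2/2 = -289/148, d_2 = (M_3 - M_2)/(6h_2) = 385/296, b_2 = Δ_2 - h_2(2M_2 + M_3)/6 = -429/74.

-1.9527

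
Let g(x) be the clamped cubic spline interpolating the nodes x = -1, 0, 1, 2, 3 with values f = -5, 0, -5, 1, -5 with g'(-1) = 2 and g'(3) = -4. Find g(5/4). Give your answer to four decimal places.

With σ_i denoting the second derivative at x_i, h_i = 1, 1, 1, 1, and Δ_i = (y_(i+1) − y_i)/h_i = 5, -5, 6, -6:
  1·σ_0 + 4·σ_1 + 1·σ_2 = 6(Δ_1 - Δ_0) = -60
  1·σ_1 + 4·σ_2 + 1·σ_3 = 6(Δ_2 - Δ_1) = 66
  1·σ_2 + 4·σ_3 + 1·σ_4 = 6(Δ_3 - Δ_2) = -72
Clamped end conditions give two more equations: 2h_0·σ_0 + h_0·σ_1 = 6(Δ_0 - g'(-1)) = 18 and h_3·σ_3 + 2h_3·σ_4 = 6(g'(3) - Δ_3) = 12.
Forward elimination and back-substitution give σ_0 = 327/14, σ_1 = -201/7, σ_2 = 63/2, σ_3 = -219/7, σ_4 = 303/14.
On [1, 2], g(x) = -5 + 5/7·(x - 1) + 63/4·(x - 1)² - 293/28·(x - 1)³.
With (x - 1) = 1/4: g(5/4) = -7169/1792.

-4.0006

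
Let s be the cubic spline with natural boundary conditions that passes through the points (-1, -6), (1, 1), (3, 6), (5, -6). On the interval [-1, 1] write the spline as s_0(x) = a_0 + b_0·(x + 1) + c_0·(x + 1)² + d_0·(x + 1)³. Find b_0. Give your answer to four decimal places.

3.2000

With m_i denoting the second derivative at x_i, h_i = 2, 2, 2, and Δ_i = (y_(i+1) − y_i)/h_i = 7/2, 5/2, -6:
  2·m_0 + 8·m_1 + 2·m_2 = 6(Δ_1 - Δ_0) = -6
  2·m_1 + 8·m_2 + 2·m_3 = 6(Δ_2 - Δ_1) = -51
Natural end conditions: m_0 = m_3 = 0.
Solving the tridiagonal system: m_0 = 0, m_1 = 9/10, m_2 = -33/5, m_3 = 0.
On [-1, 1], with s_0(x) = a_0 + b_0·(x + 1) + c_0·(x + 1)² + d_0·(x + 1)³: c_0 = m_0/2 = 0, d_0 = (m_1 - m_0)/(6h_0) = 3/40, b_0 = Δ_0 - h_0(2m_0 + m_1)/6 = 16/5.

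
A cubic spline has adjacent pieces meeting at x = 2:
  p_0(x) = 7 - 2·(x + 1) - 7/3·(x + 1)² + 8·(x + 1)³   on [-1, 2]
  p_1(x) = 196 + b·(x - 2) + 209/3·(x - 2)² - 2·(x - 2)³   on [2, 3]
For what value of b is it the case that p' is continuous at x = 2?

p_0'(x) = -2 - 14/3·(x + 1) + 24·(x + 1)², so p_0'(2) = 200. On the right, p_1'(2) = b, so b = 200.

200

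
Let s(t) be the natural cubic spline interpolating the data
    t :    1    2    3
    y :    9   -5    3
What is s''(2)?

33

Let M_i = s''(x_i). Step sizes h_i = 1, 1; slopes of the chords Δ_i = (y_(i+1) - y_i)/h_i = -14, 8.
  1·M_0 + 4·M_1 + 1·M_2 = 6(Δ_1 - Δ_0) = 132
Natural end conditions: M_0 = M_2 = 0.
Hence M_0 = 0, M_1 = 33, M_2 = 0.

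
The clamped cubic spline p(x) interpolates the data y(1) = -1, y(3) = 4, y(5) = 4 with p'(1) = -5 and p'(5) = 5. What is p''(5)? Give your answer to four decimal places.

11.8750

Let M_i = p''(x_i). Step sizes h_i = 2, 2; slopes of the chords Δ_i = (y_(i+1) - y_i)/h_i = 5/2, 0.
  2·M_0 + 8·M_1 + 2·M_2 = 6(Δ_1 - Δ_0) = -15
Clamped end conditions give two more equations: 2h_0·M_0 + h_0·M_1 = 6(Δ_0 - p'(1)) = 45 and h_1·M_1 + 2h_1·M_2 = 6(p'(5) - Δ_1) = 30.
Forward elimination and back-substitution give M_0 = 125/8, M_1 = -35/4, M_2 = 95/8.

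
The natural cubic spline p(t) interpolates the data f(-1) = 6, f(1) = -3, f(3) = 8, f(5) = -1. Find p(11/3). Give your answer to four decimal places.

Write M_i for p''(x_i). With h_i = 2, 2, 2 and divided differences Δ_i = -9/2, 11/2, -9/2, the continuity of p' gives the tridiagonal system
  2·M_0 + 8·M_1 + 2·M_2 = 6(Δ_1 - Δ_0) = 60
  2·M_1 + 8·M_2 + 2·M_3 = 6(Δ_2 - Δ_1) = -60
Natural end conditions: M_0 = M_3 = 0.
Forward elimination and back-substitution give M_0 = 0, M_1 = 10, M_2 = -10, M_3 = 0.
On [3, 5], p(t) = 8 + 13/6·(t - 3) - 5·(t - 3)² + 5/6·(t - 3)³.
With (t - 3) = 2/3: p(11/3) = 605/81.

7.4691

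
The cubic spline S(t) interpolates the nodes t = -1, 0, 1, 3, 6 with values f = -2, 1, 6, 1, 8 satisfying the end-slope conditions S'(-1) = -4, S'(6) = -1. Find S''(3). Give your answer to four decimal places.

6.9038

Let M_i = S''(x_i). Step sizes h_i = 1, 1, 2, 3; slopes of the chords Δ_i = (y_(i+1) - y_i)/h_i = 3, 5, -5/2, 7/3.
  1·M_0 + 4·M_1 + 1·M_2 = 6(Δ_1 - Δ_0) = 12
  1·M_1 + 6·M_2 + 2·M_3 = 6(Δ_2 - Δ_1) = -45
  2·M_2 + 10·M_3 + 3·M_4 = 6(Δ_3 - Δ_2) = 29
Clamped end conditions give two more equations: 2h_0·M_0 + h_0·M_1 = 6(Δ_0 - S'(-1)) = 42 and h_3·M_3 + 2h_3·M_4 = 6(S'(6) - Δ_3) = -20.
Solving the tridiagonal system: M_0 = 4343/208, M_1 = 25/104, M_2 = -2047/208, M_3 = 359/52, M_4 = -2117/312.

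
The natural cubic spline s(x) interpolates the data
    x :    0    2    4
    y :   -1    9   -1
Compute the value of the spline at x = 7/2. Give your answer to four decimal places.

Let m_i = s''(x_i). Step sizes h_i = 2, 2; slopes of the chords Δ_i = (y_(i+1) - y_i)/h_i = 5, -5.
  2·m_0 + 8·m_1 + 2·m_2 = 6(Δ_1 - Δ_0) = -60
Natural end conditions: m_0 = m_2 = 0.
Forward elimination and back-substitution give m_0 = 0, m_1 = -15/2, m_2 = 0.
On [2, 4], s(x) = 9 + 0·(x - 2) - 15/4·(x - 2)² + 5/8·(x - 2)³.
With (x - 2) = 3/2: s(7/2) = 171/64.

2.6719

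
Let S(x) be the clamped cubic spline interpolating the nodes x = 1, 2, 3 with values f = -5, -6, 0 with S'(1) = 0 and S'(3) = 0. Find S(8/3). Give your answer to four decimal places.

Write M_i for S''(x_i). With h_i = 1, 1 and divided differences Δ_i = -1, 6, the continuity of S' gives the tridiagonal system
  1·M_0 + 4·M_1 + 1·M_2 = 6(Δ_1 - Δ_0) = 42
Clamped end conditions give two more equations: 2h_0·M_0 + h_0·M_1 = 6(Δ_0 - S'(1)) = -6 and h_1·M_1 + 2h_1·M_2 = 6(S'(3) - Δ_1) = -36.
Solving the tridiagonal system: M_0 = -27/2, M_1 = 21, M_2 = -57/2.
On [2, 3], S(x) = -6 + 15/4·(x - 2) + 21/2·(x - 2)² - 33/4·(x - 2)³.
With (x - 2) = 2/3: S(8/3) = -23/18.

-1.2778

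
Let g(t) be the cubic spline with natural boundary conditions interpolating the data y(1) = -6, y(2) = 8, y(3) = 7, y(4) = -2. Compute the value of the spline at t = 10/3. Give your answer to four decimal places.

Write m_i for g''(x_i). With h_i = 1, 1, 1 and divided differences Δ_i = 14, -1, -9, the continuity of g' gives the tridiagonal system
  1·m_0 + 4·m_1 + 1·m_2 = 6(Δ_1 - Δ_0) = -90
  1·m_1 + 4·m_2 + 1·m_3 = 6(Δ_2 - Δ_1) = -48
Natural end conditions: m_0 = m_3 = 0.
Solving: m_0 = 0, m_1 = -104/5, m_2 = -34/5, m_3 = 0.
On [3, 4], g(t) = 7 - 101/15·(t - 3) - 17/5·(t - 3)² + 17/15·(t - 3)³.
With (t - 3) = 1/3: g(10/3) = 358/81.

4.4198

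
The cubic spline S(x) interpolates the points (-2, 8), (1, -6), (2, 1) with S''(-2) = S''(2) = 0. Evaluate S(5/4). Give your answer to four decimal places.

-4.7285

With M_i denoting the second derivative at x_i, h_i = 3, 1, and Δ_i = (y_(i+1) − y_i)/h_i = -14/3, 7:
  3·M_0 + 8·M_1 + 1·M_2 = 6(Δ_1 - Δ_0) = 70
Natural end conditions: M_0 = M_2 = 0.
Forward elimination and back-substitution give M_0 = 0, M_1 = 35/4, M_2 = 0.
On [1, 2], S(x) = -6 + 49/12·(x - 1) + 35/8·(x - 1)² - 35/24·(x - 1)³.
With (x - 1) = 1/4: S(5/4) = -2421/512.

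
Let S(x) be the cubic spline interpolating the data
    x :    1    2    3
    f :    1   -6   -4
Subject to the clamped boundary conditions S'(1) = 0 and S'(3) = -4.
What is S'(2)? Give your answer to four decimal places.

-2.7500

Write M_i for S''(x_i). With h_i = 1, 1 and divided differences Δ_i = -7, 2, the continuity of S' gives the tridiagonal system
  1·M_0 + 4·M_1 + 1·M_2 = 6(Δ_1 - Δ_0) = 54
Clamped end conditions give two more equations: 2h_0·M_0 + h_0·M_1 = 6(Δ_0 - S'(1)) = -42 and h_1·M_1 + 2h_1·M_2 = 6(S'(3) - Δ_1) = -36.
Hence M_0 = -73/2, M_1 = 31, M_2 = -67/2.
On [2, 3], S'(x) = b_1 + 2c_1·(x - 2) + 3d_1·(x - 2)² with b_1 = Δ_1 - h_1(2M_1 + M_2)/6 = -11/4, c_1 = M_1/2 = 31/2, d_1 = (M_2 - M_1)/(6h_1) = -43/4. So S'(2) = -11/4.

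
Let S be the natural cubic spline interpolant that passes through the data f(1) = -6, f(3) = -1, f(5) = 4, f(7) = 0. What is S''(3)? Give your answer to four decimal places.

Write m_i for S''(x_i). With h_i = 2, 2, 2 and divided differences Δ_i = 5/2, 5/2, -2, the continuity of S' gives the tridiagonal system
  2·m_0 + 8·m_1 + 2·m_2 = 6(Δ_1 - Δ_0) = 0
  2·m_1 + 8·m_2 + 2·m_3 = 6(Δ_2 - Δ_1) = -27
Natural end conditions: m_0 = m_3 = 0.
Solving the tridiagonal system: m_0 = 0, m_1 = 9/10, m_2 = -18/5, m_3 = 0.

0.9000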